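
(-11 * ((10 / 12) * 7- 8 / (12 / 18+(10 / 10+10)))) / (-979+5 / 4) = 23782 / 410655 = 0.06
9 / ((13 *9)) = 1 / 13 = 0.08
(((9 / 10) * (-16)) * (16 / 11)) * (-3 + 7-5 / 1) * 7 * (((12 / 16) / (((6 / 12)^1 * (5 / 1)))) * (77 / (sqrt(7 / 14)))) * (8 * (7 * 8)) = 37933056 * sqrt(2) / 25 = 2145817.69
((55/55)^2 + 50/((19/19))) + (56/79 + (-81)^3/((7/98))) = -7440122.29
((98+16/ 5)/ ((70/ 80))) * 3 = 12144/ 35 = 346.97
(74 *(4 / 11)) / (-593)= -296 / 6523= -0.05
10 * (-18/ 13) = -180/ 13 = -13.85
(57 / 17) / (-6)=-19 / 34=-0.56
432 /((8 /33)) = 1782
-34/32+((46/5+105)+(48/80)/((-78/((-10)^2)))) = 116863/1040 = 112.37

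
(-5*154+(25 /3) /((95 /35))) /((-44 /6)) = 43715 /418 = 104.58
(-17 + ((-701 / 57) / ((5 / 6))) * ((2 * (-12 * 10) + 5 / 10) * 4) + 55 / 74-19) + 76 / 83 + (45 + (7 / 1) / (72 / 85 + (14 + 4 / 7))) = 18934912938122 / 1338234315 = 14149.18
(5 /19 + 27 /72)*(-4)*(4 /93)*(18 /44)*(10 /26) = -1455 /84227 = -0.02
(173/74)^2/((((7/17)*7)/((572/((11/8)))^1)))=788.81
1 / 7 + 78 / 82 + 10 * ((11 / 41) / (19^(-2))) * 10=2780014 / 287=9686.46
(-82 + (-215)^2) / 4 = 46143 / 4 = 11535.75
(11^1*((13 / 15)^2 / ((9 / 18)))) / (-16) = -1859 / 1800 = -1.03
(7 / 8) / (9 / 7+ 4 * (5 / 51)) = 2499 / 4792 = 0.52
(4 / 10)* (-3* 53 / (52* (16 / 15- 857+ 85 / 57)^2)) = -286995 / 171311233184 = -0.00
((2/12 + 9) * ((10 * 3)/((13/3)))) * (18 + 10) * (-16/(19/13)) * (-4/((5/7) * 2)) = 1034880/19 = 54467.37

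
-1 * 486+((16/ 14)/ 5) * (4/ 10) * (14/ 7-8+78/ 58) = -493722/ 1015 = -486.43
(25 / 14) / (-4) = -0.45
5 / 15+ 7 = 22 / 3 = 7.33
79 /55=1.44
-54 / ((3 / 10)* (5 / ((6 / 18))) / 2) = -24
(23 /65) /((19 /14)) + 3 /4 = 4993 /4940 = 1.01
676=676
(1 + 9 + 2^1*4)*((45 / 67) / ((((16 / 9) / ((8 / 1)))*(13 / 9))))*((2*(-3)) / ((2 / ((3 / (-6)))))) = 56.50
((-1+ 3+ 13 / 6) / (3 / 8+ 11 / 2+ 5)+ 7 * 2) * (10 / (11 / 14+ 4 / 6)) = 525560 / 5307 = 99.03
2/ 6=1/ 3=0.33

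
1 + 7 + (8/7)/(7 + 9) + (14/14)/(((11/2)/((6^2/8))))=1369/154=8.89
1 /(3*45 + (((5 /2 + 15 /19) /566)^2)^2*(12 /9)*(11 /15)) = 0.01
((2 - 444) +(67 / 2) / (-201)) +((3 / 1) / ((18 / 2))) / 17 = -15033 / 34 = -442.15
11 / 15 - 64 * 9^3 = -699829 / 15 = -46655.27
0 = 0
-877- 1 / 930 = -815611 / 930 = -877.00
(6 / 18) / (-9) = -1 / 27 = -0.04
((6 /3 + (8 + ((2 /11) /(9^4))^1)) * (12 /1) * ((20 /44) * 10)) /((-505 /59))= -1703240320 /26727327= -63.73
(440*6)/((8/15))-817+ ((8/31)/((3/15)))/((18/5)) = 1153207/279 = 4133.36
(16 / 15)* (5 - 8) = -3.20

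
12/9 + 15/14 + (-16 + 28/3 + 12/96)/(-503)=204311/84504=2.42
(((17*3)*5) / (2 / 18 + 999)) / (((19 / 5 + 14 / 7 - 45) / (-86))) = 493425 / 881216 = 0.56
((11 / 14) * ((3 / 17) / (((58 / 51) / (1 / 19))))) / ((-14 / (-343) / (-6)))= -0.94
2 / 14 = 1 / 7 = 0.14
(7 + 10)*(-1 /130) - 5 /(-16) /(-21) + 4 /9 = 19577 /65520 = 0.30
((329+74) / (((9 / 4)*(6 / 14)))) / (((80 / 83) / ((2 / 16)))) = 234143 / 4320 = 54.20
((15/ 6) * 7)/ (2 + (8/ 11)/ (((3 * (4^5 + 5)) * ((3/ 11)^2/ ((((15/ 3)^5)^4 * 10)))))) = 972405/ 167846679687611132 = 0.00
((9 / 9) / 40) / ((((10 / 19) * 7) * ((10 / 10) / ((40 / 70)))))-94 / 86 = -229483 / 210700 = -1.09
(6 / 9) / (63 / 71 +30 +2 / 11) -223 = -16231723 / 72795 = -222.98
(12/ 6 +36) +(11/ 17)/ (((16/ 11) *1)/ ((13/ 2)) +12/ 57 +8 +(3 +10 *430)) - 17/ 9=64721041658/ 1792267551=36.11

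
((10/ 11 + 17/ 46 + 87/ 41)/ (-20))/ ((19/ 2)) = -70549/ 3941740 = -0.02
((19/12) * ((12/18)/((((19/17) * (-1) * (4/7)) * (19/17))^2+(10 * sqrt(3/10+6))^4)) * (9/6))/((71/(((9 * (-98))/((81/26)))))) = -49531878487/3113834562317412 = -0.00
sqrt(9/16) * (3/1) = 9/4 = 2.25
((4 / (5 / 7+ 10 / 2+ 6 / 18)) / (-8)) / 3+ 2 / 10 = 219 / 1270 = 0.17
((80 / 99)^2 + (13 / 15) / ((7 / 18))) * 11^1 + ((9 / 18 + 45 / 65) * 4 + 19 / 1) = 22486379 / 405405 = 55.47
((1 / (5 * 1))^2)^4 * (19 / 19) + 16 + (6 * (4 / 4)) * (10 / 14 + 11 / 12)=141015639 / 5468750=25.79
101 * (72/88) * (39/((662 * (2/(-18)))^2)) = 2871531/4820684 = 0.60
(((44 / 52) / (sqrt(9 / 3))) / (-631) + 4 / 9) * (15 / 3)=20 / 9 - 55 * sqrt(3) / 24609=2.22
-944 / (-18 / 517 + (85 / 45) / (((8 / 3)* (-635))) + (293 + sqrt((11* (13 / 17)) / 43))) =-12550318554870293070720 / 3894898306768745267891 + 58603427154201600* sqrt(104533) / 3894898306768745267891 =-3.22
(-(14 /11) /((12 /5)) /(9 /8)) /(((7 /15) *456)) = -25 /11286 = -0.00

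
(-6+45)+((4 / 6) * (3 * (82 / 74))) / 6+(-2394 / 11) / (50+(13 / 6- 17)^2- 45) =379848646 / 9891321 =38.40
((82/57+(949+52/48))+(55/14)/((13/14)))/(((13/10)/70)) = 495748925/9633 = 51463.61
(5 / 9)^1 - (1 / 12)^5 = 138239 / 248832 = 0.56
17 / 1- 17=0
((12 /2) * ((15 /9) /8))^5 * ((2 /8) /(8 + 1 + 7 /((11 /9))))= 34375 /663552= 0.05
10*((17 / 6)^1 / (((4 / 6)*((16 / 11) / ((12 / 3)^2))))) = 935 / 2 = 467.50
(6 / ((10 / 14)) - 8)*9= 18 / 5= 3.60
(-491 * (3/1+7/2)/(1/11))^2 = 4929865369/4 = 1232466342.25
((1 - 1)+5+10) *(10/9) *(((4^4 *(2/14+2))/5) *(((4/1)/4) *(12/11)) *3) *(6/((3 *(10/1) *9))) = 10240/77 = 132.99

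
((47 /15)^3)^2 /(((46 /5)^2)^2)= 10779215329 /81601635600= 0.13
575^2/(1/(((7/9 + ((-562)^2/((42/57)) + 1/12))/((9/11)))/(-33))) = -35713737240625/6804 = -5248932575.05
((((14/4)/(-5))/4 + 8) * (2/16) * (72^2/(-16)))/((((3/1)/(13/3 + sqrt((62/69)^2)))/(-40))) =1016937/46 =22107.33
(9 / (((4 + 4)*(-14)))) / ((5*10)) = -0.00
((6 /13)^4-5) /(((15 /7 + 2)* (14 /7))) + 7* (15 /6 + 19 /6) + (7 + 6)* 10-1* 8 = 800449241 /4969614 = 161.07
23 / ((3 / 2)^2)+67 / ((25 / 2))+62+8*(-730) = -5762.42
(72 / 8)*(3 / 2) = 27 / 2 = 13.50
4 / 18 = 2 / 9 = 0.22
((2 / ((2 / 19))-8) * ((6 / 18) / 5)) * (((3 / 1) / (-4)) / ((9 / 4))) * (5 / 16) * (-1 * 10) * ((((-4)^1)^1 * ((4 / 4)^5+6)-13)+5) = -55 / 2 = -27.50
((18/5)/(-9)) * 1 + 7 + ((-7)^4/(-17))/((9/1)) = -6956/765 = -9.09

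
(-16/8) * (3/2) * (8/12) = -2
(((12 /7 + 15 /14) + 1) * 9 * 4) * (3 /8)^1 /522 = 159 /1624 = 0.10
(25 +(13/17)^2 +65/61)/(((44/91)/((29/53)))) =1239852341/41110828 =30.16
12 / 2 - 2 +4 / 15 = 64 / 15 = 4.27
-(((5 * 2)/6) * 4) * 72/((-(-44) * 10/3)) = -36/11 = -3.27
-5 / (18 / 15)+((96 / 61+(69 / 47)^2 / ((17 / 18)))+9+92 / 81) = 3646030703 / 371098746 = 9.82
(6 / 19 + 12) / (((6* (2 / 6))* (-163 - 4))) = -0.04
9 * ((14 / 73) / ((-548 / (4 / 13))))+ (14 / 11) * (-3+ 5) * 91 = 331271738 / 1430143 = 231.64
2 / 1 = 2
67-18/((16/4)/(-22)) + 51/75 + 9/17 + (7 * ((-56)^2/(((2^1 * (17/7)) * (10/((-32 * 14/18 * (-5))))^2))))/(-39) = -23870024024/1342575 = -17779.29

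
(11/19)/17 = 11/323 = 0.03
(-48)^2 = 2304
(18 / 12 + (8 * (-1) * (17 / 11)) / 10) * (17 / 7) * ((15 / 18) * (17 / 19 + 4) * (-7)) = -15283 / 836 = -18.28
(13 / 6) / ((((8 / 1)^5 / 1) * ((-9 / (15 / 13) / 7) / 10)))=-175 / 294912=-0.00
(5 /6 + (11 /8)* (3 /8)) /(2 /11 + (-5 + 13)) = 2849 /17280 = 0.16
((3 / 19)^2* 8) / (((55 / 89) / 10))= 12816 / 3971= 3.23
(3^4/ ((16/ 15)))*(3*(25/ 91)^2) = 2278125/ 132496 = 17.19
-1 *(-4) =4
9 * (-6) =-54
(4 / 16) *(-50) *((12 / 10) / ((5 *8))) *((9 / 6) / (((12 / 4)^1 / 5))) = -15 / 16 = -0.94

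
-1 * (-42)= 42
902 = 902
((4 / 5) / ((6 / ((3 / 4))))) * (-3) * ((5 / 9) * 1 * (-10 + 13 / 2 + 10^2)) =-193 / 12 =-16.08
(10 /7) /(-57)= -10 /399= -0.03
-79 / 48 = -1.65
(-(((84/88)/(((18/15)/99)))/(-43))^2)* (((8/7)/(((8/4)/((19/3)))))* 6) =-269325/3698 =-72.83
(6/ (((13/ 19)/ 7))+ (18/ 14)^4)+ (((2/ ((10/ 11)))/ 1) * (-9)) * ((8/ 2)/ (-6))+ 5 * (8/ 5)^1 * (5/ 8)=12846838/ 156065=82.32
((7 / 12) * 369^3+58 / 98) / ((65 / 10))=5744496545 / 1274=4509023.98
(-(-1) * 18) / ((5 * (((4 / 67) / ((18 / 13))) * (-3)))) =-1809 / 65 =-27.83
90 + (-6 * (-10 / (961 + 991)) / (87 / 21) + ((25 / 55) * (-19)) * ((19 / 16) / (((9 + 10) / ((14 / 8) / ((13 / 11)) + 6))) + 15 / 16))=1260753745 / 16189888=77.87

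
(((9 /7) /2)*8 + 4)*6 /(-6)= -64 /7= -9.14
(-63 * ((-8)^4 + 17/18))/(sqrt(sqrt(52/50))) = -516215 * 26^(3/4) * sqrt(5)/52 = -255589.08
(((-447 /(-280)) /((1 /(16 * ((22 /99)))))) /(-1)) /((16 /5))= -149 /84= -1.77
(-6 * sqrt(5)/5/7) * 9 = -54 * sqrt(5)/35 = -3.45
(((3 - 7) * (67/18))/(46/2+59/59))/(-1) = 67/108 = 0.62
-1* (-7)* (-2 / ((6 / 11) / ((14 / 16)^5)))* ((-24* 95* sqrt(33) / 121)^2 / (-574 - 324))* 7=66892280175 / 55632896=1202.39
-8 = -8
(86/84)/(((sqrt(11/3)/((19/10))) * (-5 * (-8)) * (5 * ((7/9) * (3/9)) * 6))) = 2451 * sqrt(33)/4312000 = 0.00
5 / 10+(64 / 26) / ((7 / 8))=603 / 182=3.31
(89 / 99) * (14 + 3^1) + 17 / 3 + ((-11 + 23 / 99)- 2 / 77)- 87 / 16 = 5813 / 1232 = 4.72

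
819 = 819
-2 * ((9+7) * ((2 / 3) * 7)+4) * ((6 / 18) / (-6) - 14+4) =42716 / 27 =1582.07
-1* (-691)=691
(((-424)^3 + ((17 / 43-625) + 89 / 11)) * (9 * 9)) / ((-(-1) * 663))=-973477655001 / 104533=-9312634.81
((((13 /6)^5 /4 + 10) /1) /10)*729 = 2046999 /1280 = 1599.22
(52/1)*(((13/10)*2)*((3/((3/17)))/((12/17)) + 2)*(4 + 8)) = 211588/5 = 42317.60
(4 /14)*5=10 /7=1.43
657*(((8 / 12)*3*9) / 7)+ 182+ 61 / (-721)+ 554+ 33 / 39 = 22740680 / 9373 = 2426.19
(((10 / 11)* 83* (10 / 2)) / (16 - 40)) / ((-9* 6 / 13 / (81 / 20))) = 5395 / 352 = 15.33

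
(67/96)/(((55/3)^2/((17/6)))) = 1139/193600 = 0.01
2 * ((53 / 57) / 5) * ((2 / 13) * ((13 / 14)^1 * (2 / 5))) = 212 / 9975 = 0.02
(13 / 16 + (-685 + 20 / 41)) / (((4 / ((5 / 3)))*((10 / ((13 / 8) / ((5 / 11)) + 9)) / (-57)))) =4286381399 / 209920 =20419.12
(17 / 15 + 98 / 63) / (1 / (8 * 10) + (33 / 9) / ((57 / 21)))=36784 / 18651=1.97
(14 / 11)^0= 1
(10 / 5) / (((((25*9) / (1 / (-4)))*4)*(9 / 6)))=-1 / 2700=-0.00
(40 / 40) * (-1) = -1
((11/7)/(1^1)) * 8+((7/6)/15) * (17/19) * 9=17553/1330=13.20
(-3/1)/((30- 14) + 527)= -1/181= -0.01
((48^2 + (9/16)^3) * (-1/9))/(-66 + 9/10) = 5243285/1333248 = 3.93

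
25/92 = 0.27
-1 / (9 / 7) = -7 / 9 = -0.78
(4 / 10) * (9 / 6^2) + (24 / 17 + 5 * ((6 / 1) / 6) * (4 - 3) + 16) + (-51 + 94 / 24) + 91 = 67757 / 1020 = 66.43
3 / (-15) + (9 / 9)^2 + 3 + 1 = 24 / 5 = 4.80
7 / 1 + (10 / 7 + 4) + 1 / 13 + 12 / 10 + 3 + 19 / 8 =69453 / 3640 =19.08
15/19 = 0.79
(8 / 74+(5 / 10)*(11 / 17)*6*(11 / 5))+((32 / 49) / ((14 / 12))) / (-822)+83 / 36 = 35558742841 / 5320321020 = 6.68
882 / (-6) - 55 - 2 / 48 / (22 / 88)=-1213 / 6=-202.17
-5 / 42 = -0.12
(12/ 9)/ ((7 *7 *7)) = 4/ 1029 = 0.00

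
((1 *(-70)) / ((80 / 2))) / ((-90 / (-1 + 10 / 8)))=7 / 1440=0.00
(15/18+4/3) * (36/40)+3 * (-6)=-321/20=-16.05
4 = 4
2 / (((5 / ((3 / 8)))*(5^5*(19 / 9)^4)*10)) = 19683 / 81450625000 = 0.00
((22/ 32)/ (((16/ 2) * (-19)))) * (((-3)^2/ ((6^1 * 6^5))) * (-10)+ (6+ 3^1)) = -256553/ 6303744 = -0.04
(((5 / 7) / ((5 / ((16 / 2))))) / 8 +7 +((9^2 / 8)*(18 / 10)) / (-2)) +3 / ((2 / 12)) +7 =12897 / 560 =23.03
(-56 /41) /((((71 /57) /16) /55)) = -964.95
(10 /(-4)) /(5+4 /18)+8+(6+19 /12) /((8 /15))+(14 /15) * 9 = 226653 /7520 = 30.14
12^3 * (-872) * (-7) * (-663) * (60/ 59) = -419587983360/ 59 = -7111660734.92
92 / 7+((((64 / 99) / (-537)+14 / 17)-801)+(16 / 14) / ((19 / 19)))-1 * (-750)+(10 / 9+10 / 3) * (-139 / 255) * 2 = -85906727 / 2108799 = -40.74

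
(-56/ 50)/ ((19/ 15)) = -0.88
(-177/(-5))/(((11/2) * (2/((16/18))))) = 472/165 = 2.86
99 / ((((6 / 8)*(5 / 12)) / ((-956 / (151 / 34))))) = -51486336 / 755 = -68193.82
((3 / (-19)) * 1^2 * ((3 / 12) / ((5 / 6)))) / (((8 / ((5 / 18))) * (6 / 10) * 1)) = -5 / 1824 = -0.00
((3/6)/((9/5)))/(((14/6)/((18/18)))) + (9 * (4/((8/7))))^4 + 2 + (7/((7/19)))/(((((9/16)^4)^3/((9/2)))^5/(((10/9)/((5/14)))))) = 3289869234617381824101214486374228582000660161499573711189199267204740041183/30675987439478173383062969197542411896041041043170145392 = 107245748522621820131.82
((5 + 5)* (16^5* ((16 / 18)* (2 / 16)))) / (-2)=-582542.22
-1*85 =-85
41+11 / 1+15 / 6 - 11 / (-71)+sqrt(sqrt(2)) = 2^(1 / 4)+7761 / 142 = 55.84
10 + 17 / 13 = 147 / 13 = 11.31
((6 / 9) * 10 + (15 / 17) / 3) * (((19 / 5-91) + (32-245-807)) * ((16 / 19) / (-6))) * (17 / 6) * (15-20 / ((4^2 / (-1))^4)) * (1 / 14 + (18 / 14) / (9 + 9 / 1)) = 3018608665 / 459648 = 6567.22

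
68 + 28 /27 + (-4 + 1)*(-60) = 6724 /27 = 249.04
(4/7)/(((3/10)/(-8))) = -320/21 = -15.24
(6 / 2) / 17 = 3 / 17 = 0.18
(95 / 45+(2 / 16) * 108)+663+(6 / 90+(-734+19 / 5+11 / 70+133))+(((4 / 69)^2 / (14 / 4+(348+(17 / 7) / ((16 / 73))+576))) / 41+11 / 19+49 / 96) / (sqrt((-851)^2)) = 6067160530619650951 / 74319486650359776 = 81.64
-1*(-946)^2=-894916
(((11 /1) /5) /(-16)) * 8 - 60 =-611 /10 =-61.10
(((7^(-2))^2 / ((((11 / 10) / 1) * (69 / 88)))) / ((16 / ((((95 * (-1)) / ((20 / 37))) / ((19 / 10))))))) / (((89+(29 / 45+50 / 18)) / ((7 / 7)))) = -13875 / 459344914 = -0.00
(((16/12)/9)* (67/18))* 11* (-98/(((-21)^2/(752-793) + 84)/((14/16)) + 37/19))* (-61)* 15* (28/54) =96099004232/29185515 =3292.70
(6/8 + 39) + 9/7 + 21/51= 19729/476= 41.45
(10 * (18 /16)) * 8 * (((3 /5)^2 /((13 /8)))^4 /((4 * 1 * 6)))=20155392 /2231328125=0.01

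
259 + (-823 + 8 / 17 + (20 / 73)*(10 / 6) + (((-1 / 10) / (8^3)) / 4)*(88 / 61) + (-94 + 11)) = -375616217593 / 581383680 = -646.07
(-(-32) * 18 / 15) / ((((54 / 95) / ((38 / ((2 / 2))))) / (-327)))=-2518336 / 3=-839445.33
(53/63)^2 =2809/3969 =0.71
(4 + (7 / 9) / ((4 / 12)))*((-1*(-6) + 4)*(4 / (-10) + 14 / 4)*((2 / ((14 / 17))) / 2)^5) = 836295773 / 1613472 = 518.32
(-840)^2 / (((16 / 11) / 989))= 479763900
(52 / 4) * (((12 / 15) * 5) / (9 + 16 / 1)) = 52 / 25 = 2.08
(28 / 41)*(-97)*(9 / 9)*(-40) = 108640 / 41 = 2649.76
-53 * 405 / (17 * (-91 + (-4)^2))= 1431 / 85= 16.84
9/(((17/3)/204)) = 324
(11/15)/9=0.08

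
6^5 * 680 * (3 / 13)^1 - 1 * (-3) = 15863079 / 13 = 1220236.85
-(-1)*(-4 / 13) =-4 / 13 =-0.31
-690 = -690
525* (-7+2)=-2625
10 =10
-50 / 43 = -1.16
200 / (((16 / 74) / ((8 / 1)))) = 7400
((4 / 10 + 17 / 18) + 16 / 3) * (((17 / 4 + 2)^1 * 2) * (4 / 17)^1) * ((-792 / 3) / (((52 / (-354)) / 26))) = 15601960 / 17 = 917762.35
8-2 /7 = 54 /7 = 7.71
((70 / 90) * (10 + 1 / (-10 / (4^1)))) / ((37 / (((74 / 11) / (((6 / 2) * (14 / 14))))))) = 224 / 495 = 0.45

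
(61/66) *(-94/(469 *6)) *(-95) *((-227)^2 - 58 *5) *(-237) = -35617403.52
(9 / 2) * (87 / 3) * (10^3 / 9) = 14500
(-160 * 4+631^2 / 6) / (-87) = -394321 / 522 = -755.40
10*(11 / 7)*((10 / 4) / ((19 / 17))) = 4675 / 133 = 35.15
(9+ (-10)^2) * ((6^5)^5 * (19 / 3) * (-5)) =-98131877516640685916160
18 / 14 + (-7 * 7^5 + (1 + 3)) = -823506 / 7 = -117643.71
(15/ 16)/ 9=5/ 48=0.10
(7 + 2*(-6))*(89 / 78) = -445 / 78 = -5.71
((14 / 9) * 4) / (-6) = -28 / 27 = -1.04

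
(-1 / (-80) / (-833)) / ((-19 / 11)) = 11 / 1266160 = 0.00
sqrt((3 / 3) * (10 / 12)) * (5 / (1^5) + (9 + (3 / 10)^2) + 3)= 1709 * sqrt(30) / 600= 15.60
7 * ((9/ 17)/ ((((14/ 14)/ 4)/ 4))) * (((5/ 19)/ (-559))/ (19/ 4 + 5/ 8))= -40320/ 7763951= -0.01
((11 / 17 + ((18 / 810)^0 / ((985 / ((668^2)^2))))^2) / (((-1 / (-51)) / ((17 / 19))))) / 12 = 11458019118400669589008139 / 73737100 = 155390151204762183.34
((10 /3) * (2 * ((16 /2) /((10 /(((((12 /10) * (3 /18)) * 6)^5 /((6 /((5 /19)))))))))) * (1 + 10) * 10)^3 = 3516245836038144 /13396484375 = 262475.27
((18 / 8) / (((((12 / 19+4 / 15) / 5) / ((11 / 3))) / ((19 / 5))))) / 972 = 19855 / 110592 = 0.18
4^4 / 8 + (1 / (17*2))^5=1453933569 / 45435424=32.00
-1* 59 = -59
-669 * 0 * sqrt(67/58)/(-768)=0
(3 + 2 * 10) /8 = 2.88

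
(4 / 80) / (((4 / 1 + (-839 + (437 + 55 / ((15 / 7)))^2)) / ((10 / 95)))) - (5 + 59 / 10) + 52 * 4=7186571703 / 36461551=197.10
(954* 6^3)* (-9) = -1854576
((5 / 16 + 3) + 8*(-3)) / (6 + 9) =-1.38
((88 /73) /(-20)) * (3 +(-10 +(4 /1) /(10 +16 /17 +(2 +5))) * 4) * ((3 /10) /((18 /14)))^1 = 282667 /556625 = 0.51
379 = 379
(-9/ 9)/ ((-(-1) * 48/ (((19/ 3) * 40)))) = -5.28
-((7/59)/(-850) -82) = 4112307/50150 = 82.00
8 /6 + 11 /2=41 /6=6.83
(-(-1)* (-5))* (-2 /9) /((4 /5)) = 25 /18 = 1.39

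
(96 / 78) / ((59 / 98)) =1568 / 767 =2.04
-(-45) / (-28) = -45 / 28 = -1.61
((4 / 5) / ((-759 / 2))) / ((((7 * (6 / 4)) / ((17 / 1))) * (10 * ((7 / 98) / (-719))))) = 195568 / 56925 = 3.44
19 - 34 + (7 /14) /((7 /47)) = -163 /14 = -11.64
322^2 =103684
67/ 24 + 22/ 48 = 13/ 4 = 3.25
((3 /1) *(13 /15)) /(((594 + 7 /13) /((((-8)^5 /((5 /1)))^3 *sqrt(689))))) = -5946158883012608 *sqrt(689) /4830625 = -32310434313.98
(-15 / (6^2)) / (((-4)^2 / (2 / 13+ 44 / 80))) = -61 / 3328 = -0.02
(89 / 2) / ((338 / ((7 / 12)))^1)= 623 / 8112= 0.08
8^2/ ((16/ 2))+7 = 15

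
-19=-19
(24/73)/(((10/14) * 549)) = 56/66795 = 0.00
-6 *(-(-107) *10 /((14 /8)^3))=-410880 /343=-1197.90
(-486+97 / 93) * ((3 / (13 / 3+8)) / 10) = -135303 / 11470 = -11.80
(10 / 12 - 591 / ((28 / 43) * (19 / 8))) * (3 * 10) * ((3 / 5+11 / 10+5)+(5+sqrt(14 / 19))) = -35602047 / 266 - 1521455 * sqrt(266) / 2527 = -143661.90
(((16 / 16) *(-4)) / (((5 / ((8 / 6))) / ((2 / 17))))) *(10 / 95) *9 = -192 / 1615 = -0.12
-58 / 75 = -0.77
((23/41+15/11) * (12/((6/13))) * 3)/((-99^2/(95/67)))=-2143960/98718939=-0.02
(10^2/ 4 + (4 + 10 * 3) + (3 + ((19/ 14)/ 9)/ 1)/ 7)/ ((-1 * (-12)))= 52435/ 10584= 4.95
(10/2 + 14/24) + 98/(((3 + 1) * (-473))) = 31397/5676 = 5.53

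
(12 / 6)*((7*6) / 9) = 28 / 3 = 9.33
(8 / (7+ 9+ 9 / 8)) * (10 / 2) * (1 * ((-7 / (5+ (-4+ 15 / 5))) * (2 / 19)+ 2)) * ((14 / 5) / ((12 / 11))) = 10.89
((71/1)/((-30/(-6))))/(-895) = -0.02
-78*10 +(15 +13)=-752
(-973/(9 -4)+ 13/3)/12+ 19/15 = -1313/90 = -14.59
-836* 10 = -8360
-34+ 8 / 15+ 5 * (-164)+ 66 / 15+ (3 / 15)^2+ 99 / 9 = -62852 / 75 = -838.03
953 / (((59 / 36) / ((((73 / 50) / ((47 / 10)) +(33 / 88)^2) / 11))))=5292009 / 221840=23.86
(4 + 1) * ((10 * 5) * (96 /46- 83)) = -465250 /23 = -20228.26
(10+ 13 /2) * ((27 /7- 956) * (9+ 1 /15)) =-142440.57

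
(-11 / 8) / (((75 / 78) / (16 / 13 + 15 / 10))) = -781 / 200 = -3.90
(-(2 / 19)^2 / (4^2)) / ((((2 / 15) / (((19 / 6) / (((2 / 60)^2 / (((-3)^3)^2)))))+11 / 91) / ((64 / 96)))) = -24877125 / 6513436208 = -0.00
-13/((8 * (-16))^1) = 13/128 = 0.10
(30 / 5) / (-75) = -0.08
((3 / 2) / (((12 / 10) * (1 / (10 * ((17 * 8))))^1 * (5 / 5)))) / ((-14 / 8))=-6800 / 7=-971.43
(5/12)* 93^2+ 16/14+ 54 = 102449/28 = 3658.89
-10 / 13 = -0.77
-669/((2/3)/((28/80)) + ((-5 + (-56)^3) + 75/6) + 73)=28098/7372411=0.00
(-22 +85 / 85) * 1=-21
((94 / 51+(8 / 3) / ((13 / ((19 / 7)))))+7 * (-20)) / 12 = -319301 / 27846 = -11.47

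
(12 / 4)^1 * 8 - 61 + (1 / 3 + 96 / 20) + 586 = 8312 / 15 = 554.13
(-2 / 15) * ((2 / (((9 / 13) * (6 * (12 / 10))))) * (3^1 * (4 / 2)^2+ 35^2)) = -16081 / 243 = -66.18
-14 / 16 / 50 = -7 / 400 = -0.02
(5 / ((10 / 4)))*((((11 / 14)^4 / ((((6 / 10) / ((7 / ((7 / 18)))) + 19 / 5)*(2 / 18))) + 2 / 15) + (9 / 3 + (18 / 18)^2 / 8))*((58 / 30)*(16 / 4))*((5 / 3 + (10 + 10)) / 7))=10375717846 / 52185735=198.82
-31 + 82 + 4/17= 871/17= 51.24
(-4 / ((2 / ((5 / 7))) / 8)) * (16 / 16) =-80 / 7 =-11.43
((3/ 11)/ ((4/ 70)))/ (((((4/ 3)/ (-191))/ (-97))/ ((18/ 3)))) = 17508015/ 44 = 397909.43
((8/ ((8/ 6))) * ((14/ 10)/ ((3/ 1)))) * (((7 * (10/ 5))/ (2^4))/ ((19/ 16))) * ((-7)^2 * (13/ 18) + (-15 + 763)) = 1381898/ 855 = 1616.25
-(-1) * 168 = 168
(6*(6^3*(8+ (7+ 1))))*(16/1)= 331776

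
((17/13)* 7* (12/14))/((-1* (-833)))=6/637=0.01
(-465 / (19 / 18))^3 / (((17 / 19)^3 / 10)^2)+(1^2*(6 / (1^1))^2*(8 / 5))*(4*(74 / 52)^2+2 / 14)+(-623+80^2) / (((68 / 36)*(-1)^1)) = -2378986585350550389171 / 142773720635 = -16662636336.50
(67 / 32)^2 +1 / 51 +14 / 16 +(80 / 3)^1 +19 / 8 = 1792331 / 52224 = 34.32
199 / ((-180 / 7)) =-1393 / 180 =-7.74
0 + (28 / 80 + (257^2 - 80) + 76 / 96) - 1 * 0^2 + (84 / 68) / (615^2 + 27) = 202003212599 / 3062040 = 65970.14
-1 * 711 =-711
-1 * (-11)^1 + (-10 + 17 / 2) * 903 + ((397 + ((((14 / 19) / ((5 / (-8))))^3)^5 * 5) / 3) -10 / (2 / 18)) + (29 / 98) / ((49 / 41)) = -704754854709455998538480690546321818 / 667417346168140699143658447265625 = -1055.94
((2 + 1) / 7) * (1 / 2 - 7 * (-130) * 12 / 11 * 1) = 65553 / 154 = 425.67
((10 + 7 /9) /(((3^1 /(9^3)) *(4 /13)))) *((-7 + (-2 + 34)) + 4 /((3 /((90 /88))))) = 4936815 /22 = 224400.68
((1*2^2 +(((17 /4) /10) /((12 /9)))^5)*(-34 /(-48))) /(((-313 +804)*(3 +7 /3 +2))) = 7136182229267 /9061374361600000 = 0.00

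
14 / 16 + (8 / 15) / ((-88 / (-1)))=1163 / 1320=0.88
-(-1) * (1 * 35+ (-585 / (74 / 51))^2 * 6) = 2670477505 / 2738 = 975338.75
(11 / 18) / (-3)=-0.20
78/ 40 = 39/ 20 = 1.95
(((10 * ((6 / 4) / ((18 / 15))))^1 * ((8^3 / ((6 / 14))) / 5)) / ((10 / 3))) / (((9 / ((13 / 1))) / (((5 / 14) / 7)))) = 4160 / 63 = 66.03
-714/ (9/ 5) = -1190/ 3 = -396.67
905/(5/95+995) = 17195/18906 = 0.91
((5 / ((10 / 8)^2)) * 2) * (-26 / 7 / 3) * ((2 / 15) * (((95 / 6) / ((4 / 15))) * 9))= -3952 / 7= -564.57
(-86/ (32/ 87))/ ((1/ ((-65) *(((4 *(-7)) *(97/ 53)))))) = -165109035/ 212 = -778816.20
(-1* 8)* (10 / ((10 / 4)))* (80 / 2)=-1280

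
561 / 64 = 8.77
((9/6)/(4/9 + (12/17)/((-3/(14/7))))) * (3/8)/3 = -459/64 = -7.17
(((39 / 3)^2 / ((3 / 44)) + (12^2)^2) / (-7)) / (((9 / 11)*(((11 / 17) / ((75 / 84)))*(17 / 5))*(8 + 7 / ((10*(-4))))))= -87055000 / 414099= -210.23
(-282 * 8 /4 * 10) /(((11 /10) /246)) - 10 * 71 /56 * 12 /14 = -1359702915 /1078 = -1261319.96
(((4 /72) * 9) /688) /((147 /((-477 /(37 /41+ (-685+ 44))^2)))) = -0.00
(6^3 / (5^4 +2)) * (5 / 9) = 40 / 209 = 0.19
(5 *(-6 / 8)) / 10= -3 / 8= -0.38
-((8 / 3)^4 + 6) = -56.57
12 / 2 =6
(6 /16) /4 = 3 /32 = 0.09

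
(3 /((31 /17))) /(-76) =-51 /2356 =-0.02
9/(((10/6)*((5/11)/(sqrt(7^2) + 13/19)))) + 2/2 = 43837/475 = 92.29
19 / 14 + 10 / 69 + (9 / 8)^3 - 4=-265621 / 247296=-1.07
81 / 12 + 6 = 51 / 4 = 12.75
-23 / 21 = -1.10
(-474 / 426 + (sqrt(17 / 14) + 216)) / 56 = sqrt(238) / 784 + 15257 / 3976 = 3.86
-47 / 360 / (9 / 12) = -47 / 270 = -0.17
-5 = -5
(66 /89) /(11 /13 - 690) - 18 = -14353176 /797351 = -18.00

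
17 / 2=8.50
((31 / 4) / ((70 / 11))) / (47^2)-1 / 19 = -612041 / 11751880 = -0.05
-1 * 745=-745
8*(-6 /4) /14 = -6 /7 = -0.86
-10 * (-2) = 20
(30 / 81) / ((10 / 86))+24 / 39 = 1334 / 351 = 3.80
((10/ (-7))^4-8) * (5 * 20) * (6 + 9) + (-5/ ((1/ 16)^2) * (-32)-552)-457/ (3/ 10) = 238650254/ 7203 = 33132.06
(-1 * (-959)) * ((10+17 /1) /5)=25893 /5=5178.60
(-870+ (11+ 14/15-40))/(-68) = 13471/1020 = 13.21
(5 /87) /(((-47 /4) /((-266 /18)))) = 2660 /36801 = 0.07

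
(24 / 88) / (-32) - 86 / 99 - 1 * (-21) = 63749 / 3168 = 20.12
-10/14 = -5/7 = -0.71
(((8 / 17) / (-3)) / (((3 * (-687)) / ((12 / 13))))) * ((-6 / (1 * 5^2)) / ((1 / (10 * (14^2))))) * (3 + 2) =-25088 / 151827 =-0.17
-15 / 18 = -5 / 6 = -0.83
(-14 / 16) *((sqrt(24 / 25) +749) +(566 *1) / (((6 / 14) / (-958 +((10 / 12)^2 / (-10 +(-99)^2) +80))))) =4288702565399 / 4229712 - 7 *sqrt(6) / 20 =1013945.85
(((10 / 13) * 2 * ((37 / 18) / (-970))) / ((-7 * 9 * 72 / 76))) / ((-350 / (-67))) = 47101 / 4504418100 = 0.00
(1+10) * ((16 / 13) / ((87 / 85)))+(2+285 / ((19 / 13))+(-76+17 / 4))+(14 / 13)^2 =8212331 / 58812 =139.64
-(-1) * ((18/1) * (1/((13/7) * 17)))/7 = 18/221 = 0.08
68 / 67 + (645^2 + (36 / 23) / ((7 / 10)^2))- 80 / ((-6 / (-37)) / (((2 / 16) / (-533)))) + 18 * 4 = 50239612517356 / 120738891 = 416101.32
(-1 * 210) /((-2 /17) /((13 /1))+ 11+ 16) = -9282 /1193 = -7.78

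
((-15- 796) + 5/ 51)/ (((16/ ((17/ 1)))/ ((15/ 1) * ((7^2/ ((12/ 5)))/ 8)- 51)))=4207973/ 384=10958.26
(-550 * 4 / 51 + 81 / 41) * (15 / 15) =-86069 / 2091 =-41.16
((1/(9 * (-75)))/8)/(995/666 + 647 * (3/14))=-259/195995400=-0.00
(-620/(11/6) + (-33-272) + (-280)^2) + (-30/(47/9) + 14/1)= 40204543/517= 77765.07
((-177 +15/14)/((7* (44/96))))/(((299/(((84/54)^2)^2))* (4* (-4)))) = 160916/2397681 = 0.07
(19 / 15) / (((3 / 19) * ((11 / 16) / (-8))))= -46208 / 495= -93.35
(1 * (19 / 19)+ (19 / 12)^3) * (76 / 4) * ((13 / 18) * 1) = 2120989 / 31104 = 68.19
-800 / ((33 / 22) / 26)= -41600 / 3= -13866.67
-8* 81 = -648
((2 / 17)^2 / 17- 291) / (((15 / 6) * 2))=-1429679 / 24565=-58.20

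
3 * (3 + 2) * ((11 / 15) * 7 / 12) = 77 / 12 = 6.42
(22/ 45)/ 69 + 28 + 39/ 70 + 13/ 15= 1279361/ 43470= 29.43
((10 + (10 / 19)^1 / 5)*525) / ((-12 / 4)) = -33600 / 19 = -1768.42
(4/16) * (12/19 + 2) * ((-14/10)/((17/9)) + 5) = 905/323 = 2.80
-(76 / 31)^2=-6.01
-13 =-13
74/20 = 37/10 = 3.70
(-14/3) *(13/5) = -182/15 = -12.13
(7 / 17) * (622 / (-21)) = -12.20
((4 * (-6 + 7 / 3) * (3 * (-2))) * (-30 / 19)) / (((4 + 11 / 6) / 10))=-31680 / 133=-238.20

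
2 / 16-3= -23 / 8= -2.88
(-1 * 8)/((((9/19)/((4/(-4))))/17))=2584/9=287.11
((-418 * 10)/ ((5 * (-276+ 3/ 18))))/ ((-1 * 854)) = -2508/ 706685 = -0.00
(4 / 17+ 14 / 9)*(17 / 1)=30.44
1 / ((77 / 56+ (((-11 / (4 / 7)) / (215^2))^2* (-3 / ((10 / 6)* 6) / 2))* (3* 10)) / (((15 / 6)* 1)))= 170940050000 / 94016974139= 1.82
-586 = -586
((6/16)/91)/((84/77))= 11/2912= 0.00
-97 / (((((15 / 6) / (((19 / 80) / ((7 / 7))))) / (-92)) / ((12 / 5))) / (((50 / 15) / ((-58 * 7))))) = -84778 / 5075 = -16.71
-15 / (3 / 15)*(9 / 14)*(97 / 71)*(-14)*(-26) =-1702350 / 71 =-23976.76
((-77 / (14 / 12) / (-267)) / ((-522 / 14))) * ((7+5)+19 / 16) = -16247 / 185832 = -0.09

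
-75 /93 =-25 /31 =-0.81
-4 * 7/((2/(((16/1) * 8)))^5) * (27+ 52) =-2375116914688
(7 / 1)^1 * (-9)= -63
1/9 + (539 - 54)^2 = 2117026/9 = 235225.11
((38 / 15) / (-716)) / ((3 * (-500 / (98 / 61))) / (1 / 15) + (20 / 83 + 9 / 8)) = 309092 / 1223354620545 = 0.00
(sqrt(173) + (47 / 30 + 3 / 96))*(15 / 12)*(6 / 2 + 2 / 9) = 22243 / 3456 + 145*sqrt(173) / 36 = 59.41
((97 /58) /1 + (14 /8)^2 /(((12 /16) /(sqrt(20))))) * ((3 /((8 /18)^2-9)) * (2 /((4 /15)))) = -59535 * sqrt(5) /2852-353565 /82708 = -50.95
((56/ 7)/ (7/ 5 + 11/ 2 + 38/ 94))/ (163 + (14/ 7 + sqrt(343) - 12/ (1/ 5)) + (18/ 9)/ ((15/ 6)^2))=123751000/ 11531985981 - 8225000 * sqrt(7)/ 11531985981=0.01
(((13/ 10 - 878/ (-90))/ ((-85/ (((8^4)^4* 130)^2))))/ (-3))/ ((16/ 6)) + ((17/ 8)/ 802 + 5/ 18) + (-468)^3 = 21768973313049215176539740000000.00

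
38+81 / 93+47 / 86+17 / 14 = 379135 / 9331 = 40.63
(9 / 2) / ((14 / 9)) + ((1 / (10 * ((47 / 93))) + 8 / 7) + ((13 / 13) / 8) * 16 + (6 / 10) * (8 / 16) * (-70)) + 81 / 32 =-644059 / 52640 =-12.24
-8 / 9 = -0.89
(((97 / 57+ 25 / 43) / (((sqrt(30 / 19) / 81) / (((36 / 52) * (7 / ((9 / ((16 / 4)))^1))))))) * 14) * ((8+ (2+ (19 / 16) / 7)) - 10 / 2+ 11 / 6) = 5317599 * sqrt(570) / 4085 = 31078.56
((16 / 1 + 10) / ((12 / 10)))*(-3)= -65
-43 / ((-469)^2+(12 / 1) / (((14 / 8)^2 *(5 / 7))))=-1505 / 7698827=-0.00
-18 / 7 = -2.57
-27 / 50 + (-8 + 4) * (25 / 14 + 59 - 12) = -68489 / 350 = -195.68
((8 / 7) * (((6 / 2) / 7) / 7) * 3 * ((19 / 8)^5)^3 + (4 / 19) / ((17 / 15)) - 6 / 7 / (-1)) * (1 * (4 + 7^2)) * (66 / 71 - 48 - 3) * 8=-8315139152208471081332395815 / 4324389677403471872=-1922846869.16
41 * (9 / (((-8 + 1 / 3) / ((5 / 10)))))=-1107 / 46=-24.07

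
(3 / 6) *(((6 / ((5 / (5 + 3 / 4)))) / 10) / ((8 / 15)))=207 / 320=0.65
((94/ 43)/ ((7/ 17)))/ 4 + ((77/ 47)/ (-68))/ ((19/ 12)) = 11990557/ 9138962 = 1.31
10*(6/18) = 3.33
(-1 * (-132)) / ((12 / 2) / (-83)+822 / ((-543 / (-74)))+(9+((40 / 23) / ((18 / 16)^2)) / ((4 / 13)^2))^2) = 0.20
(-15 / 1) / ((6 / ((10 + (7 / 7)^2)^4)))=-73205 / 2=-36602.50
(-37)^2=1369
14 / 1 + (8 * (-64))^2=262158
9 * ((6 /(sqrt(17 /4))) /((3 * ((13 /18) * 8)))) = 81 * sqrt(17) /221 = 1.51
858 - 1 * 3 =855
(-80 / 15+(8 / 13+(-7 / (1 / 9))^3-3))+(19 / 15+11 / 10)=-97520417 / 390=-250052.35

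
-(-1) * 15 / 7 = 15 / 7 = 2.14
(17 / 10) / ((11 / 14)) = 119 / 55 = 2.16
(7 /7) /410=1 /410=0.00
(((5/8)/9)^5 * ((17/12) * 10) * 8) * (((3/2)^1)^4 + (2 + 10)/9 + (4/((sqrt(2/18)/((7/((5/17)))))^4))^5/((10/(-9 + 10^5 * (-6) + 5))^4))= 7653340534883478610135743566364937182437061672584260707836259239924459445713219/265720500000000000000000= 28802220885793450675185930000000000000000000000000000000.00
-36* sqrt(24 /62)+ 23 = 23-72* sqrt(93) /31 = 0.60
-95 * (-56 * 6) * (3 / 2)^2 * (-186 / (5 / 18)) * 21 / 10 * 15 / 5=-1514856168 / 5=-302971233.60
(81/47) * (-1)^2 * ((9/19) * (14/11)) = 10206/9823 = 1.04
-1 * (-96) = 96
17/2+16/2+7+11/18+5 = 262/9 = 29.11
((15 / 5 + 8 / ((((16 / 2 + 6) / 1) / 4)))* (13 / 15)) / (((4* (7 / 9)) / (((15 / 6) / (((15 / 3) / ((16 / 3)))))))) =962 / 245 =3.93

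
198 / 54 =3.67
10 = 10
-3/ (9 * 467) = -1/ 1401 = -0.00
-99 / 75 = -33 / 25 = -1.32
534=534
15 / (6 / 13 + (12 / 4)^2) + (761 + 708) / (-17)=-59124 / 697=-84.83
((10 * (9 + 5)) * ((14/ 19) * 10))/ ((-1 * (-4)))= 4900/ 19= 257.89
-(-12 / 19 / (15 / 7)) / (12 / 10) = 14 / 57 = 0.25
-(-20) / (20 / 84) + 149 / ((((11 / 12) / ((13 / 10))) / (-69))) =-797298 / 55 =-14496.33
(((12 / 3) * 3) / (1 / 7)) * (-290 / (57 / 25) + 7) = -191828 / 19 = -10096.21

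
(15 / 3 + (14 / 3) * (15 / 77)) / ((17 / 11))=65 / 17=3.82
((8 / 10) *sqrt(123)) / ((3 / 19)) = 76 *sqrt(123) / 15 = 56.19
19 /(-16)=-19 /16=-1.19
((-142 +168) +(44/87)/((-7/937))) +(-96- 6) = -87512/609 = -143.70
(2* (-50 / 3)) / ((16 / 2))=-4.17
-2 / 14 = -1 / 7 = -0.14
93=93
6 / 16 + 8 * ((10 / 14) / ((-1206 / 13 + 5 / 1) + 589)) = 35249 / 91224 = 0.39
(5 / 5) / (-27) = -1 / 27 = -0.04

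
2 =2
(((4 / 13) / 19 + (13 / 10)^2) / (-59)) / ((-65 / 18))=0.01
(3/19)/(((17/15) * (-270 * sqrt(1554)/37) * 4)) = -sqrt(1554)/325584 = -0.00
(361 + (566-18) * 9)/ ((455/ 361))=1910773/ 455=4199.50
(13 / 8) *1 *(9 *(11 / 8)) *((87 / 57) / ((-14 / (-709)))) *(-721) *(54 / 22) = -2750853.82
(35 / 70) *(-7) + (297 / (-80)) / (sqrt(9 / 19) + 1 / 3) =-8019 *sqrt(19) / 4960 -431 / 4960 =-7.13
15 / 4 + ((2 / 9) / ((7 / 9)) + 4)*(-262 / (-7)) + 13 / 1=34723 / 196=177.16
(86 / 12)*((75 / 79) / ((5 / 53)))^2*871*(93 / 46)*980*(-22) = -27554295292.59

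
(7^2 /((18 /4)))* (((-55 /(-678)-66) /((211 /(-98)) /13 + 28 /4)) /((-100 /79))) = 82.97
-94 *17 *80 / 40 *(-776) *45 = 111604320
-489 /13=-37.62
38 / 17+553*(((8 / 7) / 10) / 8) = 1723 / 170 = 10.14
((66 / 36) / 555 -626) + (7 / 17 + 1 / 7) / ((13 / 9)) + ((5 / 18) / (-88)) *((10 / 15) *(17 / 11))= -4679602850371 / 7479992520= -625.62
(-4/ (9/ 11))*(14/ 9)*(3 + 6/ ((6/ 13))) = -9856/ 81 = -121.68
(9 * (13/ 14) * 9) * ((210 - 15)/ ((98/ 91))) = 2669355/ 196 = 13619.16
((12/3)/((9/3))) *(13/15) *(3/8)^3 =39/640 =0.06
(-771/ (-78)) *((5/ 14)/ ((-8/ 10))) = -6425/ 1456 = -4.41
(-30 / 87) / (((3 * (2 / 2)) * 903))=-10 / 78561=-0.00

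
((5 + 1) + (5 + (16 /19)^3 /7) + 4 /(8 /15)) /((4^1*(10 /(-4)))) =-1784673 /960260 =-1.86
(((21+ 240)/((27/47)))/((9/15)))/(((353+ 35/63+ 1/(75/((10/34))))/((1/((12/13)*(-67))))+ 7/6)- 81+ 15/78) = -7530575/218252322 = -0.03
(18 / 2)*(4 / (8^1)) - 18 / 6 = 3 / 2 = 1.50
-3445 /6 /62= -3445 /372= -9.26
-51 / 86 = -0.59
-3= -3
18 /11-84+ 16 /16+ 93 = 128 /11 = 11.64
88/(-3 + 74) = 88/71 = 1.24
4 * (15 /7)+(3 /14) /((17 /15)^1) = 8.76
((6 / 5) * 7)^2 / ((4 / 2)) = 882 / 25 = 35.28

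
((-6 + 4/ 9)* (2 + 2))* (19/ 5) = -760/ 9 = -84.44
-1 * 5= -5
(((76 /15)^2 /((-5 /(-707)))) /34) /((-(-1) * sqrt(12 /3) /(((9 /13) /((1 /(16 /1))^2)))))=261352448 /27625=9460.72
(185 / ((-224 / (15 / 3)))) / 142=-925 / 31808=-0.03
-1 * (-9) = 9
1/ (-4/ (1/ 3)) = -1/ 12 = -0.08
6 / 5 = 1.20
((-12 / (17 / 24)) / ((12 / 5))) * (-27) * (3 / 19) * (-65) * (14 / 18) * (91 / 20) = -2235870 / 323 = -6922.20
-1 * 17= -17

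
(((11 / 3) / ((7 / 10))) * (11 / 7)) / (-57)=-1210 / 8379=-0.14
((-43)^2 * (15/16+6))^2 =42123047121/256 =164543152.82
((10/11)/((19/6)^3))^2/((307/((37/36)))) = 0.00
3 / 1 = 3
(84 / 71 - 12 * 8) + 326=16414 / 71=231.18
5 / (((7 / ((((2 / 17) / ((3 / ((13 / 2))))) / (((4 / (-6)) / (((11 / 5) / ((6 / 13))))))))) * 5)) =-1859 / 7140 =-0.26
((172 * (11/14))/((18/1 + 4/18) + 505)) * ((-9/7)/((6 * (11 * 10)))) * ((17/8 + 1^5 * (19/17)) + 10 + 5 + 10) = -4459401/313807760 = -0.01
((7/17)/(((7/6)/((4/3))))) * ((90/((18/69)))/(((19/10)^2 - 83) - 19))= -1.65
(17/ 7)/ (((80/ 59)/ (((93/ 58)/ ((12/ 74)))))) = 1150441/ 64960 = 17.71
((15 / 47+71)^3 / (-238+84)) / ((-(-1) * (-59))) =18831375104 / 471667889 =39.93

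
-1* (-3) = 3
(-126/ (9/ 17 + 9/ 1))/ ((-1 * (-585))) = -119/ 5265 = -0.02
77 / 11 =7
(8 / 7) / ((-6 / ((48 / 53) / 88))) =-8 / 4081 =-0.00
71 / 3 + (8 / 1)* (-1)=47 / 3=15.67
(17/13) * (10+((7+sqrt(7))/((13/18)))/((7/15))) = 4590 * sqrt(7)/1183+6800/169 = 50.50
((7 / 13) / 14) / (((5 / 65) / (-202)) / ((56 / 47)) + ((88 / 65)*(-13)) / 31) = -876680 / 12948213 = -0.07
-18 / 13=-1.38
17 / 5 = 3.40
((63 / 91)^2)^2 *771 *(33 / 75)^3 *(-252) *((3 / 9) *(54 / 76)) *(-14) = 106891595985636 / 8479046875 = 12606.56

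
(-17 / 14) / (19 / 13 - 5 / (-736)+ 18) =-81328 / 1303911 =-0.06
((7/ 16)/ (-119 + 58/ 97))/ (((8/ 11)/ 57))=-0.29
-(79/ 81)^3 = -493039/ 531441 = -0.93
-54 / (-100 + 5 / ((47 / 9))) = 2538 / 4655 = 0.55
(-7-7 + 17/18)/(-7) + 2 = 487/126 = 3.87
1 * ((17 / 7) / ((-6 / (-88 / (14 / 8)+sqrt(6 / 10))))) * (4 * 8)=95744 / 147 - 272 * sqrt(15) / 105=641.29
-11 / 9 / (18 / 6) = -11 / 27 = -0.41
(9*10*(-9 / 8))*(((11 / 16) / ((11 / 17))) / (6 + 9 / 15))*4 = -65.20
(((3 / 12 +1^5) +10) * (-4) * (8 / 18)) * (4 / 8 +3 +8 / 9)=-790 / 9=-87.78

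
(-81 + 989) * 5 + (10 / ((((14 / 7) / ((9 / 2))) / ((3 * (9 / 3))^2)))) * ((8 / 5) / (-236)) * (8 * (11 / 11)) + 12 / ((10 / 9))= 1313326 / 295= 4451.95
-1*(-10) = 10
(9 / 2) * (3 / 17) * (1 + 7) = 108 / 17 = 6.35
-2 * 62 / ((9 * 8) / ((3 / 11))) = -0.47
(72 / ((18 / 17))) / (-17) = -4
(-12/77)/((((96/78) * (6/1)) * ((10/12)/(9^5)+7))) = -2302911/763859404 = -0.00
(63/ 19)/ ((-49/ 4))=-36/ 133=-0.27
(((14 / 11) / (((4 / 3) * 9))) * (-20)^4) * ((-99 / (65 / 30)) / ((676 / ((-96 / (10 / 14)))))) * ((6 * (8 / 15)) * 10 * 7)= 34531685.03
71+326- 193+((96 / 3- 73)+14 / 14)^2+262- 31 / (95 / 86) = 193604 / 95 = 2037.94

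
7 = 7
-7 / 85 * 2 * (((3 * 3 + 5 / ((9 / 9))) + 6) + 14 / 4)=-329 / 85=-3.87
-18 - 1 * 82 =-100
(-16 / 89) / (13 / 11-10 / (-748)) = -5984 / 39783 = -0.15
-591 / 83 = -7.12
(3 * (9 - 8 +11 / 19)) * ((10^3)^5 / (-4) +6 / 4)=-22499999999999865 / 19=-1184210526315782.37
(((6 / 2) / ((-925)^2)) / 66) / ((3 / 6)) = 1 / 9411875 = 0.00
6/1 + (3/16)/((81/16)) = 163/27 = 6.04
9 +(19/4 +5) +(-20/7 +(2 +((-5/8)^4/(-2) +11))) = 1652457/57344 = 28.82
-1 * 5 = -5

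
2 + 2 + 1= 5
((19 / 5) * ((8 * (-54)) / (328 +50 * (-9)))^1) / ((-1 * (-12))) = 342 / 305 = 1.12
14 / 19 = 0.74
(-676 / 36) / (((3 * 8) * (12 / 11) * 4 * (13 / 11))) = -1573 / 10368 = -0.15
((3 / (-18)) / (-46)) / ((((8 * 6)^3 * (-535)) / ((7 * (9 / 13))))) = -7 / 23587799040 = -0.00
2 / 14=1 / 7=0.14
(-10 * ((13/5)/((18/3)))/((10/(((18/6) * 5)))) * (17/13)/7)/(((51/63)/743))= -2229/2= -1114.50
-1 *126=-126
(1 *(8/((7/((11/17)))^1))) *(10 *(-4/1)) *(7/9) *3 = -3520/51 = -69.02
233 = 233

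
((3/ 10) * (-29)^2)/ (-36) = -841/ 120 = -7.01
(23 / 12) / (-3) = -0.64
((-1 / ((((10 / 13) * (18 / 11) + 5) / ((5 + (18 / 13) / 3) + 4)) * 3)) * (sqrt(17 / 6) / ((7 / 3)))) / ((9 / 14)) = -451 * sqrt(102) / 8055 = -0.57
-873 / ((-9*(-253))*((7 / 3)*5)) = -291 / 8855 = -0.03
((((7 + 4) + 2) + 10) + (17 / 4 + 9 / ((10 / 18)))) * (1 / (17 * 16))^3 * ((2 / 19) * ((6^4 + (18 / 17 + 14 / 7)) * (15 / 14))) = 14393247 / 45499568128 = 0.00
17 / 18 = 0.94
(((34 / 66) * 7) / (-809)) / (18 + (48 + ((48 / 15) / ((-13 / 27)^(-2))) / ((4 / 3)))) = -48195 / 719626534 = -0.00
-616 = -616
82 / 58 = 41 / 29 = 1.41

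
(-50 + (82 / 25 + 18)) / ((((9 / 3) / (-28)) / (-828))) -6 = -5548854 / 25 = -221954.16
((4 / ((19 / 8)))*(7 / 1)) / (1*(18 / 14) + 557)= 392 / 18563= 0.02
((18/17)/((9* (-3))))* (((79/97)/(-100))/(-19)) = -79/4699650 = -0.00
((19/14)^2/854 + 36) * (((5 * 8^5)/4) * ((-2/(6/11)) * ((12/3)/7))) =-1357578956800/439383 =-3089739.38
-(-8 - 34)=42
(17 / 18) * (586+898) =12614 / 9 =1401.56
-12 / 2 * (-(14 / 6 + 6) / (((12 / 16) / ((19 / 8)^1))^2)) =9025 / 18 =501.39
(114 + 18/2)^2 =15129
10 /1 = 10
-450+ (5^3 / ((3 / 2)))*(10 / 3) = -172.22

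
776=776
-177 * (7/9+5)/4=-767/3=-255.67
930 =930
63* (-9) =-567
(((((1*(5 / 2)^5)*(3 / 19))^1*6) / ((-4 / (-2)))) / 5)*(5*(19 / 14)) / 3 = 20.93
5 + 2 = 7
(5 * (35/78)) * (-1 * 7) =-1225/78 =-15.71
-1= -1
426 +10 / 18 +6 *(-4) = 3623 / 9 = 402.56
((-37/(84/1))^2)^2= 1874161/49787136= 0.04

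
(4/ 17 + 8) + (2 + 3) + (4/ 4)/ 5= 1142/ 85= 13.44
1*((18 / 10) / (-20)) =-9 / 100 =-0.09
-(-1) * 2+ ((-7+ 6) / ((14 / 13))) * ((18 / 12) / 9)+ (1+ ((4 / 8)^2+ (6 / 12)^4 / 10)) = 10421 / 3360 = 3.10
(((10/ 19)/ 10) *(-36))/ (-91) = 36/ 1729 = 0.02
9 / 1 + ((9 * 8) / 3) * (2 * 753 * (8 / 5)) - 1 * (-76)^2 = 260317 / 5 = 52063.40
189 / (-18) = -21 / 2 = -10.50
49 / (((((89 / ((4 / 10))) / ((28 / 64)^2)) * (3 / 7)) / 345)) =386561 / 11392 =33.93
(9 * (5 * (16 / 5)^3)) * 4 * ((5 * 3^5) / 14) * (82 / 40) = 183638016 / 175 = 1049360.09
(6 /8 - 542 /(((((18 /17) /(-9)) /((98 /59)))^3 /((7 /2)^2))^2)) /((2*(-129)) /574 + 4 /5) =-311948829528572679107695555 /169734467371384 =-1837863778404.06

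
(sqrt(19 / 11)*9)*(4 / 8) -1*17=-17 + 9*sqrt(209) / 22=-11.09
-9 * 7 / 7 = -9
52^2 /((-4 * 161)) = -676 /161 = -4.20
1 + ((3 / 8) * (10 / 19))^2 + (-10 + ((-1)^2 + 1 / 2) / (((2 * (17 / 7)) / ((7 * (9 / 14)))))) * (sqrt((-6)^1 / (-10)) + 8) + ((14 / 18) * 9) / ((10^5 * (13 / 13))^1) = -41635450791 / 613700000 - 1171 * sqrt(15) / 680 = -74.51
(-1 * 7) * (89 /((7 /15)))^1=-1335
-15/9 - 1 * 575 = -1730/3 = -576.67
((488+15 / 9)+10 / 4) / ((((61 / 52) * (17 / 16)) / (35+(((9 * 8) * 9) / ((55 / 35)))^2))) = 25280883697888 / 376431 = 67159409.55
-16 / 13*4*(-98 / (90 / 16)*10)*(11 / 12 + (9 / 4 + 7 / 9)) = 3562496 / 1053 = 3383.19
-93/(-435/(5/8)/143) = 4433/232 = 19.11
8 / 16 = 0.50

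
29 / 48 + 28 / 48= 19 / 16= 1.19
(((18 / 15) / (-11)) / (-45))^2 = 4 / 680625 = 0.00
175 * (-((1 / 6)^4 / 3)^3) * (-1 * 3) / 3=175 / 58773123072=0.00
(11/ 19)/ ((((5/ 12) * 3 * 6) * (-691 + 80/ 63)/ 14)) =-0.00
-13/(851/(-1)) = 13/851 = 0.02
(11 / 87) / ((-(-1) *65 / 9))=33 / 1885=0.02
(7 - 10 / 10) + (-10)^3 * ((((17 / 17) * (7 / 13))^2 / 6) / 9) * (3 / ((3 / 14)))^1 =-315622 / 4563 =-69.17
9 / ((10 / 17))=153 / 10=15.30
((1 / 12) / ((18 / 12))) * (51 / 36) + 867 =187289 / 216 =867.08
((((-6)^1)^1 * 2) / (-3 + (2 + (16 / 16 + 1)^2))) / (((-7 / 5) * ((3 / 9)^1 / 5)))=300 / 7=42.86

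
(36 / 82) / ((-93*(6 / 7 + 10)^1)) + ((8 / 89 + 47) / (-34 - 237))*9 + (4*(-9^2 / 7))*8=-3032175216831 / 8154296234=-371.85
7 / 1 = 7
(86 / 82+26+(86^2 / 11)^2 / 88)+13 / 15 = 4227975838 / 818565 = 5165.11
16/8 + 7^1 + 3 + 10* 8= 92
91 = 91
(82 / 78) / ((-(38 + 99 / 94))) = -3854 / 143169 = -0.03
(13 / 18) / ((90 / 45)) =13 / 36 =0.36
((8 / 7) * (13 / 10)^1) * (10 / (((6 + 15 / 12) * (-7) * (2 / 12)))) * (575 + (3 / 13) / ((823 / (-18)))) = -1181159232 / 1169483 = -1009.98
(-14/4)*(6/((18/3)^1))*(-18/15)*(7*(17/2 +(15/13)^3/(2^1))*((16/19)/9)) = 25.50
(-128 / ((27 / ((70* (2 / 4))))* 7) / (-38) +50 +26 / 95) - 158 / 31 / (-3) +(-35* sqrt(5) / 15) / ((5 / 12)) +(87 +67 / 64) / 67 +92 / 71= 1336444142711 / 24208182720 - 28* sqrt(5) / 5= 42.68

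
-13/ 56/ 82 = -13/ 4592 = -0.00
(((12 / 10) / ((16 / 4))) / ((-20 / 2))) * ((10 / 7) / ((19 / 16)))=-24 / 665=-0.04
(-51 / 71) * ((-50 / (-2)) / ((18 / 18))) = -1275 / 71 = -17.96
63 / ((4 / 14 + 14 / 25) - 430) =-3675 / 25034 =-0.15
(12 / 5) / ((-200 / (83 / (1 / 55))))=-2739 / 50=-54.78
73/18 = 4.06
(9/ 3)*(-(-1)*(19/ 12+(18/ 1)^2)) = 3907/ 4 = 976.75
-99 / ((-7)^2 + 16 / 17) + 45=12174 / 283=43.02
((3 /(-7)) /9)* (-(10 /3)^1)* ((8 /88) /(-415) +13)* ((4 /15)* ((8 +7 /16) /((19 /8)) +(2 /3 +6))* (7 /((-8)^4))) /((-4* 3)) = -864197 /1079122176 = -0.00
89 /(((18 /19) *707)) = 1691 /12726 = 0.13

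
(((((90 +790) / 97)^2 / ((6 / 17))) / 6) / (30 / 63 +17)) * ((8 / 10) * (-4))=-73722880 / 10359309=-7.12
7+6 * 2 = 19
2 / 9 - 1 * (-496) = 4466 / 9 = 496.22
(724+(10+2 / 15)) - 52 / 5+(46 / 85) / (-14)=258359 / 357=723.69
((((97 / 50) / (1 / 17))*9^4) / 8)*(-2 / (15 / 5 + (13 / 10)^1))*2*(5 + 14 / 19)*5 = -1179280701 / 1634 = -721714.02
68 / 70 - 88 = -3046 / 35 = -87.03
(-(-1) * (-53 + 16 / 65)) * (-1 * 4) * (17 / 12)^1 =19431 / 65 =298.94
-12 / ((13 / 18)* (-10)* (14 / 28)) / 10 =108 / 325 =0.33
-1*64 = -64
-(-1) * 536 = 536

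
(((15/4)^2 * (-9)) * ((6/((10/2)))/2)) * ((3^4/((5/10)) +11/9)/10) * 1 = -1239.47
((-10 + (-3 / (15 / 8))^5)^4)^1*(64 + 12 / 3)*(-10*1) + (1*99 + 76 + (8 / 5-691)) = -2284279184569292376236 / 19073486328125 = -119762016.51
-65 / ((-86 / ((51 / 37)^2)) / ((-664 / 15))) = -3741972 / 58867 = -63.57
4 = 4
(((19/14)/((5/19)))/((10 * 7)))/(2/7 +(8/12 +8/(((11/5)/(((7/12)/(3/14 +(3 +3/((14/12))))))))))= 964953/17276000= 0.06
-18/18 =-1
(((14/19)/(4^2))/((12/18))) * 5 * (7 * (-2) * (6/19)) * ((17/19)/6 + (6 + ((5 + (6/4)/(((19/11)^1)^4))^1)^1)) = -3252212565/188183524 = -17.28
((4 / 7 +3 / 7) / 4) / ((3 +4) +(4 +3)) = 1 / 56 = 0.02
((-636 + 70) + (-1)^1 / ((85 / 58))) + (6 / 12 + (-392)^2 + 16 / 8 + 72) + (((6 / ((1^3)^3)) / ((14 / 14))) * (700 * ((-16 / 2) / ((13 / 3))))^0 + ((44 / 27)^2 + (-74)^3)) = -31235754259 / 123930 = -252043.53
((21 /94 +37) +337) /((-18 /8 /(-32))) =2251328 /423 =5322.29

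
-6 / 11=-0.55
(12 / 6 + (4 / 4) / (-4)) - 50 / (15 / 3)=-33 / 4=-8.25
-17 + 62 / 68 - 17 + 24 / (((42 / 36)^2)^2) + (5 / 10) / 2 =-3246361 / 163268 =-19.88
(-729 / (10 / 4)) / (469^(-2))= -320703138 / 5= -64140627.60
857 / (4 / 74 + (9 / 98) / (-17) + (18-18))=52827194 / 2999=17614.94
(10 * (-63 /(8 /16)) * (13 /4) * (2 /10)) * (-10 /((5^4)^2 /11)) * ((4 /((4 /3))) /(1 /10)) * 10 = 216216 /3125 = 69.19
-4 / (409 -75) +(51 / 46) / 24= 2103 / 61456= 0.03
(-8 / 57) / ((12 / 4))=-8 / 171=-0.05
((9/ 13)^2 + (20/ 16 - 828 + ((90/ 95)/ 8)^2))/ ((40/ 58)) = -23389819703/ 19522880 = -1198.07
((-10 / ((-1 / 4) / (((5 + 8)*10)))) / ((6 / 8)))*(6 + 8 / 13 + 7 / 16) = 48900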